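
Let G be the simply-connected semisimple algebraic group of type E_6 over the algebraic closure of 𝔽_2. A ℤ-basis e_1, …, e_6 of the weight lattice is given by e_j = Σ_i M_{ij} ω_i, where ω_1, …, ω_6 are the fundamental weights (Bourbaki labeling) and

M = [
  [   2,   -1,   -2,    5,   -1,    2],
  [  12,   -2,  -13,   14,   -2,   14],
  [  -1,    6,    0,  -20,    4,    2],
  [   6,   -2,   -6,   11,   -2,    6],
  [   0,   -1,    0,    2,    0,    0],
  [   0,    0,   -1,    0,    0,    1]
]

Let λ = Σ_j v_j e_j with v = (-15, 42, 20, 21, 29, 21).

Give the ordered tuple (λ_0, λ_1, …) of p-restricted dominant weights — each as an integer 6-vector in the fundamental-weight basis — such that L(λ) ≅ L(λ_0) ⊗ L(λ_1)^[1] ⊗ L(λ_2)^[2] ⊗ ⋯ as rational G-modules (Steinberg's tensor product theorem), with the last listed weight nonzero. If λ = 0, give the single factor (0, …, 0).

ω-coordinates c = M·v, v = (-15, 42, 20, 21, 29, 21):
  c_1 = 2*-15 + -1*42 + -2*20 + 5*21 + -1*29 + 2*21 = 6
  c_2 = 12*-15 + -2*42 + -13*20 + 14*21 + -2*29 + 14*21 = 6
  c_3 = -1*-15 + 6*42 + 0*20 + -20*21 + 4*29 + 2*21 = 5
  c_4 = 6*-15 + -2*42 + -6*20 + 11*21 + -2*29 + 6*21 = 5
  c_5 = 0*-15 + -1*42 + 0*20 + 2*21 + 0*29 + 0*21 = 0
  c_6 = 0*-15 + 0*42 + -1*20 + 0*21 + 0*29 + 1*21 = 1
Base-2 expansion of each c_i:
  c_1 = 6 = 0·2^0 + 1·2^1 + 1·2^2
  c_2 = 6 = 0·2^0 + 1·2^1 + 1·2^2
  c_3 = 5 = 1·2^0 + 0·2^1 + 1·2^2
  c_4 = 5 = 1·2^0 + 0·2^1 + 1·2^2
  c_5 = 0
  c_6 = 1 = 1·2^0
p-restricted factor λ_0 = (0, 0, 1, 1, 0, 1)
p-restricted factor λ_1 = (1, 1, 0, 0, 0, 0)
p-restricted factor λ_2 = (1, 1, 1, 1, 0, 0)

((0, 0, 1, 1, 0, 1), (1, 1, 0, 0, 0, 0), (1, 1, 1, 1, 0, 0))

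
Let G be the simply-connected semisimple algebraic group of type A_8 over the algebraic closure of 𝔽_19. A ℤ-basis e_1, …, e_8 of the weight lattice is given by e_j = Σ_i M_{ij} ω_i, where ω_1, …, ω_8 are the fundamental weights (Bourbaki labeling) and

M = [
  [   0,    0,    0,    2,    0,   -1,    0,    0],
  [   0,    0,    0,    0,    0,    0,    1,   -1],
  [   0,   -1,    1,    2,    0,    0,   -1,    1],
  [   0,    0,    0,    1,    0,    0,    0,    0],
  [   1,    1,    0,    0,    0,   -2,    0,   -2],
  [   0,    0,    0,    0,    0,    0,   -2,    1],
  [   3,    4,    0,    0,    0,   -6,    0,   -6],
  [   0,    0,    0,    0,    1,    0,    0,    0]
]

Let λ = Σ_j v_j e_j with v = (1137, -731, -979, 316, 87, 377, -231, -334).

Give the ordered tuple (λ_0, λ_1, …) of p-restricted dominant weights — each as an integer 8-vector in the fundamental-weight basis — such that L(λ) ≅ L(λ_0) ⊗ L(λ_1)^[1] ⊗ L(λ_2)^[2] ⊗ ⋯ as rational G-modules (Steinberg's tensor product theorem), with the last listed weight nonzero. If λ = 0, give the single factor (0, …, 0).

Change of basis e → ω: c = M·v where v = (1137, -731, -979, 316, 87, 377, -231, -334):
  c_1 = 0·1137 + (0)·(-731) + (0)·(-979) + 2·316 + 0·87 + (-1)·(377) + (0)·(-231) + (0)·(-334) = 255
  c_2 = 0·1137 + (0)·(-731) + (0)·(-979) + 0·316 + 0·87 + 0·377 + (1)·(-231) + (-1)·(-334) = 103
  c_3 = 0·1137 + (-1)·(-731) + (1)·(-979) + 2·316 + 0·87 + 0·377 + (-1)·(-231) + (1)·(-334) = 281
  c_4 = 0·1137 + (0)·(-731) + (0)·(-979) + 1·316 + 0·87 + 0·377 + (0)·(-231) + (0)·(-334) = 316
  c_5 = 1·1137 + (1)·(-731) + (0)·(-979) + 0·316 + 0·87 + (-2)·(377) + (0)·(-231) + (-2)·(-334) = 320
  c_6 = 0·1137 + (0)·(-731) + (0)·(-979) + 0·316 + 0·87 + 0·377 + (-2)·(-231) + (1)·(-334) = 128
  c_7 = 3·1137 + (4)·(-731) + (0)·(-979) + 0·316 + 0·87 + (-6)·(377) + (0)·(-231) + (-6)·(-334) = 229
  c_8 = 0·1137 + (0)·(-731) + (0)·(-979) + 0·316 + 1·87 + 0·377 + (0)·(-231) + (0)·(-334) = 87
Expand coordinatewise in base 19:
  c_1 = 255 = 8·19^0 + 13·19^1
  c_2 = 103 = 8·19^0 + 5·19^1
  c_3 = 281 = 15·19^0 + 14·19^1
  c_4 = 316 = 12·19^0 + 16·19^1
  c_5 = 320 = 16·19^0 + 16·19^1
  c_6 = 128 = 14·19^0 + 6·19^1
  c_7 = 229 = 1·19^0 + 12·19^1
  c_8 = 87 = 11·19^0 + 4·19^1
Factor λ_0 = (8, 8, 15, 12, 16, 14, 1, 11)
Factor λ_1 = (13, 5, 14, 16, 16, 6, 12, 4)

((8, 8, 15, 12, 16, 14, 1, 11), (13, 5, 14, 16, 16, 6, 12, 4))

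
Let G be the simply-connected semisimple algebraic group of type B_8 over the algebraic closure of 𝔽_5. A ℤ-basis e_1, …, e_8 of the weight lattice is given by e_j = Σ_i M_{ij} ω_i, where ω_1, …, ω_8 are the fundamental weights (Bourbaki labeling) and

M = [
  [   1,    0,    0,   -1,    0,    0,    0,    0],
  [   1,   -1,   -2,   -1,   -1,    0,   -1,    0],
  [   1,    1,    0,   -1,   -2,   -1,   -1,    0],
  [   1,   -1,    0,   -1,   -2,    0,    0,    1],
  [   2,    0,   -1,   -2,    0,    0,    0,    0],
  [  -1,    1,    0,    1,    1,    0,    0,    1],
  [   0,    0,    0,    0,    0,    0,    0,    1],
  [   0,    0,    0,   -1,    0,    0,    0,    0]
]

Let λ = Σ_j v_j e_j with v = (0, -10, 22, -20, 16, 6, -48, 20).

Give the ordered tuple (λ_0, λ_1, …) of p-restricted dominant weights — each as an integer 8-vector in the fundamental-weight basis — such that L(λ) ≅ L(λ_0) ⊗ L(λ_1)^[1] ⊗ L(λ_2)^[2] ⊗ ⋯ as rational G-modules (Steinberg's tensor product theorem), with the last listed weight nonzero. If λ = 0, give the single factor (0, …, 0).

ω-coordinates c = M·v, v = (0, -10, 22, -20, 16, 6, -48, 20):
  c_1 = 1·0 + (0)·(-10) + 0·22 + (-1)·(-20) + 0·16 + 0·6 + (0)·(-48) + 0·20 = 20
  c_2 = 1·0 + (-1)·(-10) + (-2)·(22) + (-1)·(-20) + (-1)·(16) + 0·6 + (-1)·(-48) + 0·20 = 18
  c_3 = 1·0 + (1)·(-10) + 0·22 + (-1)·(-20) + (-2)·(16) + (-1)·(6) + (-1)·(-48) + 0·20 = 20
  c_4 = 1·0 + (-1)·(-10) + 0·22 + (-1)·(-20) + (-2)·(16) + 0·6 + (0)·(-48) + 1·20 = 18
  c_5 = 2·0 + (0)·(-10) + (-1)·(22) + (-2)·(-20) + 0·16 + 0·6 + (0)·(-48) + 0·20 = 18
  c_6 = (-1)·(0) + (1)·(-10) + 0·22 + (1)·(-20) + 1·16 + 0·6 + (0)·(-48) + 1·20 = 6
  c_7 = 0·0 + (0)·(-10) + 0·22 + (0)·(-20) + 0·16 + 0·6 + (0)·(-48) + 1·20 = 20
  c_8 = 0·0 + (0)·(-10) + 0·22 + (-1)·(-20) + 0·16 + 0·6 + (0)·(-48) + 0·20 = 20
Expand coordinatewise in base 5:
  c_1 = 20 = 0·5^0 + 4·5^1
  c_2 = 18 = 3·5^0 + 3·5^1
  c_3 = 20 = 0·5^0 + 4·5^1
  c_4 = 18 = 3·5^0 + 3·5^1
  c_5 = 18 = 3·5^0 + 3·5^1
  c_6 = 6 = 1·5^0 + 1·5^1
  c_7 = 20 = 0·5^0 + 4·5^1
  c_8 = 20 = 0·5^0 + 4·5^1
λ_0 = (0, 3, 0, 3, 3, 1, 0, 0)
λ_1 = (4, 3, 4, 3, 3, 1, 4, 4)

((0, 3, 0, 3, 3, 1, 0, 0), (4, 3, 4, 3, 3, 1, 4, 4))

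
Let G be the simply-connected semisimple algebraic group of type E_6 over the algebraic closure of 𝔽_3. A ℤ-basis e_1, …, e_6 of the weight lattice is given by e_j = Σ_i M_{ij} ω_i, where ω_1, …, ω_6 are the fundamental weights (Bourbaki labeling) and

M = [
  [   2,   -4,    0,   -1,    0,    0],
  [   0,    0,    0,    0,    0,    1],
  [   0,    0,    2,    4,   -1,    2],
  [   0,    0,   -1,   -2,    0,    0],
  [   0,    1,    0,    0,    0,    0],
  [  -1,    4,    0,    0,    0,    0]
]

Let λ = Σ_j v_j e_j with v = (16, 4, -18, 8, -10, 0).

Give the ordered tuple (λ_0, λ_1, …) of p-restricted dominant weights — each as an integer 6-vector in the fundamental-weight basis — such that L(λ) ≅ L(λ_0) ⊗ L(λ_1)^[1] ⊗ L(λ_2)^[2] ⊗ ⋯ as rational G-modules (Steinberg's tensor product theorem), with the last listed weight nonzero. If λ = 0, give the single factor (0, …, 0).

Converting to the ω-basis (c_i = row i of M dotted with v = (16, 4, -18, 8, -10, 0)):
  c_1 = 2*16 + -4*4 + 0*-18 + -1*8 + 0*-10 + 0*0 = 8
  c_2 = 0*16 + 0*4 + 0*-18 + 0*8 + 0*-10 + 1*0 = 0
  c_3 = 0*16 + 0*4 + 2*-18 + 4*8 + -1*-10 + 2*0 = 6
  c_4 = 0*16 + 0*4 + -1*-18 + -2*8 + 0*-10 + 0*0 = 2
  c_5 = 0*16 + 1*4 + 0*-18 + 0*8 + 0*-10 + 0*0 = 4
  c_6 = -1*16 + 4*4 + 0*-18 + 0*8 + 0*-10 + 0*0 = 0
Expand coordinatewise in base 3:
  c_1 = 8 = 2·3^0 + 2·3^1
  c_2 = 0
  c_3 = 6 = 0·3^0 + 2·3^1
  c_4 = 2 = 2·3^0
  c_5 = 4 = 1·3^0 + 1·3^1
  c_6 = 0
λ_0 = (2, 0, 0, 2, 1, 0)
λ_1 = (2, 0, 2, 0, 1, 0)

((2, 0, 0, 2, 1, 0), (2, 0, 2, 0, 1, 0))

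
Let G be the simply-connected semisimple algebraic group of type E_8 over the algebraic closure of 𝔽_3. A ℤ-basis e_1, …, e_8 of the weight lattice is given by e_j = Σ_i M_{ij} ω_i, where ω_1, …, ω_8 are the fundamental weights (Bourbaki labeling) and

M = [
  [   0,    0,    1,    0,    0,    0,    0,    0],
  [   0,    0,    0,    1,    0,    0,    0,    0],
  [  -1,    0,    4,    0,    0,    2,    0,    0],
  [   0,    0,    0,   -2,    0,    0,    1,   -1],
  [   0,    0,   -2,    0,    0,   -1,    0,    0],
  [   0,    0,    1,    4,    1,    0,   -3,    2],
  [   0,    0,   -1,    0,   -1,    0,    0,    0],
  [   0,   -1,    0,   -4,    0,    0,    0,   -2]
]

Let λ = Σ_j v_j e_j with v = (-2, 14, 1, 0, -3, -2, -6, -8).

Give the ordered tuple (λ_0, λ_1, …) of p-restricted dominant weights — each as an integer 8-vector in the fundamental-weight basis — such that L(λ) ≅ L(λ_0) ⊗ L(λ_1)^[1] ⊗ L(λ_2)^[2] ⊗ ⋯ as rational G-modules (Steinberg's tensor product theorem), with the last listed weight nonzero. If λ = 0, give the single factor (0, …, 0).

In the fundamental-weight basis, λ has coordinates c = M·v (v = (-2, 14, 1, 0, -3, -2, -6, -8)):
  c_1 = (0)·(-2) + 0·14 + 1·1 + 0·0 + (0)·(-3) + (0)·(-2) + (0)·(-6) + (0)·(-8) = 1
  c_2 = (0)·(-2) + 0·14 + 0·1 + 1·0 + (0)·(-3) + (0)·(-2) + (0)·(-6) + (0)·(-8) = 0
  c_3 = (-1)·(-2) + 0·14 + 4·1 + 0·0 + (0)·(-3) + (2)·(-2) + (0)·(-6) + (0)·(-8) = 2
  c_4 = (0)·(-2) + 0·14 + 0·1 + (-2)·(0) + (0)·(-3) + (0)·(-2) + (1)·(-6) + (-1)·(-8) = 2
  c_5 = (0)·(-2) + 0·14 + (-2)·(1) + 0·0 + (0)·(-3) + (-1)·(-2) + (0)·(-6) + (0)·(-8) = 0
  c_6 = (0)·(-2) + 0·14 + 1·1 + 4·0 + (1)·(-3) + (0)·(-2) + (-3)·(-6) + (2)·(-8) = 0
  c_7 = (0)·(-2) + 0·14 + (-1)·(1) + 0·0 + (-1)·(-3) + (0)·(-2) + (0)·(-6) + (0)·(-8) = 2
  c_8 = (0)·(-2) + (-1)·(14) + 0·1 + (-4)·(0) + (0)·(-3) + (0)·(-2) + (0)·(-6) + (-2)·(-8) = 2
Writing each c_i in base p = 3:
  c_1 = 1 = 1·3^0
  c_2 = 0
  c_3 = 2 = 2·3^0
  c_4 = 2 = 2·3^0
  c_5 = 0
  c_6 = 0
  c_7 = 2 = 2·3^0
  c_8 = 2 = 2·3^0
Factor λ_0 = (1, 0, 2, 2, 0, 0, 2, 2)

((1, 0, 2, 2, 0, 0, 2, 2),)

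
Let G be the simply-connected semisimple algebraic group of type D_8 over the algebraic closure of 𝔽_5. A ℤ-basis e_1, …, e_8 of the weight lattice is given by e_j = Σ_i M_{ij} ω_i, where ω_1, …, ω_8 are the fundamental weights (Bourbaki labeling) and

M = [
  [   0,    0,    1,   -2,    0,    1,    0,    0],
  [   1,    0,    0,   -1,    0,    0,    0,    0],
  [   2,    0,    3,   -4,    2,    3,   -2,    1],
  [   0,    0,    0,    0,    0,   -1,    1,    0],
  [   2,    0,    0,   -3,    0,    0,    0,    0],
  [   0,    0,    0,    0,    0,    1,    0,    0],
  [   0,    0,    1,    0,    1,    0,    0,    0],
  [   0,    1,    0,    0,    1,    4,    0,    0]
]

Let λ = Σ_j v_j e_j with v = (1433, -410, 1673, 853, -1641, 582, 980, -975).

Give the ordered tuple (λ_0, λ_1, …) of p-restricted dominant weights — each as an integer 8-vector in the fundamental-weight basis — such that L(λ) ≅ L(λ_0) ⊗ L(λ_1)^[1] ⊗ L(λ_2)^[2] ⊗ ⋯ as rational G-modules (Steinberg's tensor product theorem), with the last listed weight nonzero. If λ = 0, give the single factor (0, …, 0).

((4, 0, 2, 3, 2, 2, 2, 2), (4, 1, 0, 4, 1, 1, 1, 0), (1, 3, 0, 0, 2, 3, 1, 1), (4, 4, 0, 3, 2, 4, 0, 2))

In the fundamental-weight basis, λ has coordinates c = M·v (v = (1433, -410, 1673, 853, -1641, 582, 980, -975)):
  c_1 = 0*1433 + 0*-410 + 1*1673 + -2*853 + 0*-1641 + 1*582 + 0*980 + 0*-975 = 549
  c_2 = 1*1433 + 0*-410 + 0*1673 + -1*853 + 0*-1641 + 0*582 + 0*980 + 0*-975 = 580
  c_3 = 2*1433 + 0*-410 + 3*1673 + -4*853 + 2*-1641 + 3*582 + -2*980 + 1*-975 = 2
  c_4 = 0*1433 + 0*-410 + 0*1673 + 0*853 + 0*-1641 + -1*582 + 1*980 + 0*-975 = 398
  c_5 = 2*1433 + 0*-410 + 0*1673 + -3*853 + 0*-1641 + 0*582 + 0*980 + 0*-975 = 307
  c_6 = 0*1433 + 0*-410 + 0*1673 + 0*853 + 0*-1641 + 1*582 + 0*980 + 0*-975 = 582
  c_7 = 0*1433 + 0*-410 + 1*1673 + 0*853 + 1*-1641 + 0*582 + 0*980 + 0*-975 = 32
  c_8 = 0*1433 + 1*-410 + 0*1673 + 0*853 + 1*-1641 + 4*582 + 0*980 + 0*-975 = 277
Expand coordinatewise in base 5:
  c_1 = 549 = 4·5^0 + 4·5^1 + 1·5^2 + 4·5^3
  c_2 = 580 = 0·5^0 + 1·5^1 + 3·5^2 + 4·5^3
  c_3 = 2 = 2·5^0
  c_4 = 398 = 3·5^0 + 4·5^1 + 0·5^2 + 3·5^3
  c_5 = 307 = 2·5^0 + 1·5^1 + 2·5^2 + 2·5^3
  c_6 = 582 = 2·5^0 + 1·5^1 + 3·5^2 + 4·5^3
  c_7 = 32 = 2·5^0 + 1·5^1 + 1·5^2
  c_8 = 277 = 2·5^0 + 0·5^1 + 1·5^2 + 2·5^3
λ_0 = (4, 0, 2, 3, 2, 2, 2, 2)
λ_1 = (4, 1, 0, 4, 1, 1, 1, 0)
λ_2 = (1, 3, 0, 0, 2, 3, 1, 1)
λ_3 = (4, 4, 0, 3, 2, 4, 0, 2)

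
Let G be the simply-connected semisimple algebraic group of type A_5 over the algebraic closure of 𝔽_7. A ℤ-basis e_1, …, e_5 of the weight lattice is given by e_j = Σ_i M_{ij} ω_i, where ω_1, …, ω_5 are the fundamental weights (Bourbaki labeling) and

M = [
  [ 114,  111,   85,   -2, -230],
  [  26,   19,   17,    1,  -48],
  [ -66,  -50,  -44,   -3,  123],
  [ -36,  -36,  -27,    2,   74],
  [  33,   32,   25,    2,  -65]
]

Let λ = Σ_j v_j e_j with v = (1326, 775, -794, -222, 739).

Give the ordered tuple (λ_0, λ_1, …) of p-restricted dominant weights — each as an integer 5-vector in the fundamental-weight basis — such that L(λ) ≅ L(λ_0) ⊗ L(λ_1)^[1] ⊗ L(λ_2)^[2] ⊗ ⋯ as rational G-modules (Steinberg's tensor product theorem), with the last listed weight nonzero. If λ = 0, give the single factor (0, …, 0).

Compute c_i = Σ_j M_{ij} v_j with v = (1326, 775, -794, -222, 739):
  c_1 = 114·1326 + 111·775 + (85)·(-794) + (-2)·(-222) + (-230)·(739) = 173
  c_2 = 26·1326 + 19·775 + (17)·(-794) + (1)·(-222) + (-48)·(739) = 9
  c_3 = (-66)·(1326) + (-50)·(775) + (-44)·(-794) + (-3)·(-222) + 123·739 = 233
  c_4 = (-36)·(1326) + (-36)·(775) + (-27)·(-794) + (2)·(-222) + 74·739 = 44
  c_5 = 33·1326 + 32·775 + (25)·(-794) + (2)·(-222) + (-65)·(739) = 229
p = 7; digits c_i = Σ_j d_{ij}·7^j, 0 ≤ d_{ij} < 7:
  c_1 = 173 = 5·7^0 + 3·7^1 + 3·7^2
  c_2 = 9 = 2·7^0 + 1·7^1
  c_3 = 233 = 2·7^0 + 5·7^1 + 4·7^2
  c_4 = 44 = 2·7^0 + 6·7^1
  c_5 = 229 = 5·7^0 + 4·7^1 + 4·7^2
p-restricted factor λ_0 = (5, 2, 2, 2, 5)
p-restricted factor λ_1 = (3, 1, 5, 6, 4)
p-restricted factor λ_2 = (3, 0, 4, 0, 4)

((5, 2, 2, 2, 5), (3, 1, 5, 6, 4), (3, 0, 4, 0, 4))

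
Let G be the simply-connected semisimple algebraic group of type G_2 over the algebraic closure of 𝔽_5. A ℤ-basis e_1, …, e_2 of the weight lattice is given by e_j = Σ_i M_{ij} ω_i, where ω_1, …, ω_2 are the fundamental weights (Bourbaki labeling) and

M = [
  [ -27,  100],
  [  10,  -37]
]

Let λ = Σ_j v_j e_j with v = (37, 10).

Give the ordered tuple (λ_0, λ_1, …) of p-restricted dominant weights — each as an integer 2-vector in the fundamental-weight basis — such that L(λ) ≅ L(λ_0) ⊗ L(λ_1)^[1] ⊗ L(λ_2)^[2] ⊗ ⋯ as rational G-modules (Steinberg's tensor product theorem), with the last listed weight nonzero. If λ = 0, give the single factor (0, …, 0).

Converting to the ω-basis (c_i = row i of M dotted with v = (37, 10)):
  c_1 = (-27)·(37) + 100·10 = 1
  c_2 = 10·37 + (-37)·(10) = 0
Base-5 expansion of each c_i:
  c_1 = 1 = 1·5^0
  c_2 = 0
p-restricted factor λ_0 = (1, 0)

((1, 0),)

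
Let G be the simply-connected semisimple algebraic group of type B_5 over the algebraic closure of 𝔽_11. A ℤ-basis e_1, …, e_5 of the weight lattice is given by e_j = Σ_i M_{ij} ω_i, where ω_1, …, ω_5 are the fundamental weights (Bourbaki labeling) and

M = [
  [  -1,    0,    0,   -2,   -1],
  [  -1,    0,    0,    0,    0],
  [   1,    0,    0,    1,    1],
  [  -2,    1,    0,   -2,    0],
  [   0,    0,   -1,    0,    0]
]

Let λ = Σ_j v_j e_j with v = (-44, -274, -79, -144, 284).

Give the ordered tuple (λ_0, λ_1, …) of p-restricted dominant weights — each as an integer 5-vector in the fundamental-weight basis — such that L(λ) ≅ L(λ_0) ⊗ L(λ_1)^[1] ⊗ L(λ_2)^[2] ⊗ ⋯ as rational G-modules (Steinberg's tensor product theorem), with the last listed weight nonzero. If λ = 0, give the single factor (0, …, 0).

((4, 0, 8, 3, 2), (4, 4, 8, 9, 7))

In the fundamental-weight basis, λ has coordinates c = M·v (v = (-44, -274, -79, -144, 284)):
  c_1 = (-1)·(-44) + (0)·(-274) + (0)·(-79) + (-2)·(-144) + (-1)·(284) = 48
  c_2 = (-1)·(-44) + (0)·(-274) + (0)·(-79) + (0)·(-144) + (0)·(284) = 44
  c_3 = (1)·(-44) + (0)·(-274) + (0)·(-79) + (1)·(-144) + (1)·(284) = 96
  c_4 = (-2)·(-44) + (1)·(-274) + (0)·(-79) + (-2)·(-144) + (0)·(284) = 102
  c_5 = (0)·(-44) + (0)·(-274) + (-1)·(-79) + (0)·(-144) + (0)·(284) = 79
p = 11; digits c_i = Σ_j d_{ij}·11^j, 0 ≤ d_{ij} < 11:
  c_1 = 48 = 4·11^0 + 4·11^1
  c_2 = 44 = 0·11^0 + 4·11^1
  c_3 = 96 = 8·11^0 + 8·11^1
  c_4 = 102 = 3·11^0 + 9·11^1
  c_5 = 79 = 2·11^0 + 7·11^1
p-restricted factor λ_0 = (4, 0, 8, 3, 2)
p-restricted factor λ_1 = (4, 4, 8, 9, 7)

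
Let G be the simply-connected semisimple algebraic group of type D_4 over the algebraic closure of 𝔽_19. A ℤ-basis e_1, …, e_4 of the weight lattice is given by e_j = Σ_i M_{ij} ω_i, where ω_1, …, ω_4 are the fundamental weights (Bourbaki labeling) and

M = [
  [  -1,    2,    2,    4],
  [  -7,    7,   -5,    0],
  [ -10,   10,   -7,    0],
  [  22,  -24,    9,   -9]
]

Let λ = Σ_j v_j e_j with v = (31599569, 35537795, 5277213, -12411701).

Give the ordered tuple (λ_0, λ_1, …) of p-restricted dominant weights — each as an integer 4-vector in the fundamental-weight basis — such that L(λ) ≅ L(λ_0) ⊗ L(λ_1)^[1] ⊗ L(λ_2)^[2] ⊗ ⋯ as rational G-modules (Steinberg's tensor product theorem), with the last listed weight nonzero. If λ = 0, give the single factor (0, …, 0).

Compute c_i = Σ_j M_{ij} v_j with v = (31599569, 35537795, 5277213, -12411701):
  c_1 = -1*31599569 + 2*35537795 + 2*5277213 + 4*-12411701 = 383643
  c_2 = -7*31599569 + 7*35537795 + -5*5277213 + 0*-12411701 = 1181517
  c_3 = -10*31599569 + 10*35537795 + -7*5277213 + 0*-12411701 = 2441769
  c_4 = 22*31599569 + -24*35537795 + 9*5277213 + -9*-12411701 = 1483664
Base-19 expansion of each c_i:
  c_1 = 383643 = 14·19^0 + 13·19^1 + 17·19^2 + 17·19^3 + 2·19^4
  c_2 = 1181517 = 2·19^0 + 17·19^1 + 4·19^2 + 1·19^3 + 9·19^4
  c_3 = 2441769 = 3·19^0 + 17·19^1 + 18·19^2 + 13·19^3 + 18·19^4
  c_4 = 1483664 = 11·19^0 + 16·19^1 + 5·19^2 + 7·19^3 + 11·19^4
λ_0 = (14, 2, 3, 11)
λ_1 = (13, 17, 17, 16)
λ_2 = (17, 4, 18, 5)
λ_3 = (17, 1, 13, 7)
λ_4 = (2, 9, 18, 11)

((14, 2, 3, 11), (13, 17, 17, 16), (17, 4, 18, 5), (17, 1, 13, 7), (2, 9, 18, 11))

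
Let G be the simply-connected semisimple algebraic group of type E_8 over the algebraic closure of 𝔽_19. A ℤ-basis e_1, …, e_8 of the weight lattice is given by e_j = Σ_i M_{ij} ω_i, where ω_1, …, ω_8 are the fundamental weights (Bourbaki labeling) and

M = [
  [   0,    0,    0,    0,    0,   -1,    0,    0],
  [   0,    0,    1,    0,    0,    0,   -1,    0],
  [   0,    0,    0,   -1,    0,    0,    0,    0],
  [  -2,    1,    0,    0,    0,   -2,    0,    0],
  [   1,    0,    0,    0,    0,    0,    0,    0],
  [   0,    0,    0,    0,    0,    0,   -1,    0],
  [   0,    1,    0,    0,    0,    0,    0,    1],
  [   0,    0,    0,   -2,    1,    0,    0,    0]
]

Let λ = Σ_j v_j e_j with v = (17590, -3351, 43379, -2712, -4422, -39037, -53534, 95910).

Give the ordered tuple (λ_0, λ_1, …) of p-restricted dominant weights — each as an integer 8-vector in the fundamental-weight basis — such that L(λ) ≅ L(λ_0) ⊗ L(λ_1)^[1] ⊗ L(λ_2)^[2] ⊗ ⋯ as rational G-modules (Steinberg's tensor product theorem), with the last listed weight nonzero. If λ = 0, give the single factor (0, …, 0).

((11, 13, 14, 4, 15, 11, 10, 14), (2, 8, 9, 10, 13, 5, 7, 14), (13, 2, 7, 14, 10, 15, 9, 2), (5, 14, 0, 5, 2, 7, 13, 0))

Change of basis e → ω: c = M·v where v = (17590, -3351, 43379, -2712, -4422, -39037, -53534, 95910):
  c_1 = (0)·(17590) + (0)·(-3351) + (0)·(43379) + (0)·(-2712) + (0)·(-4422) + (-1)·(-39037) + (0)·(-53534) + (0)·(95910) = 39037
  c_2 = (0)·(17590) + (0)·(-3351) + (1)·(43379) + (0)·(-2712) + (0)·(-4422) + (0)·(-39037) + (-1)·(-53534) + (0)·(95910) = 96913
  c_3 = (0)·(17590) + (0)·(-3351) + (0)·(43379) + (-1)·(-2712) + (0)·(-4422) + (0)·(-39037) + (0)·(-53534) + (0)·(95910) = 2712
  c_4 = (-2)·(17590) + (1)·(-3351) + (0)·(43379) + (0)·(-2712) + (0)·(-4422) + (-2)·(-39037) + (0)·(-53534) + (0)·(95910) = 39543
  c_5 = (1)·(17590) + (0)·(-3351) + (0)·(43379) + (0)·(-2712) + (0)·(-4422) + (0)·(-39037) + (0)·(-53534) + (0)·(95910) = 17590
  c_6 = (0)·(17590) + (0)·(-3351) + (0)·(43379) + (0)·(-2712) + (0)·(-4422) + (0)·(-39037) + (-1)·(-53534) + (0)·(95910) = 53534
  c_7 = (0)·(17590) + (1)·(-3351) + (0)·(43379) + (0)·(-2712) + (0)·(-4422) + (0)·(-39037) + (0)·(-53534) + (1)·(95910) = 92559
  c_8 = (0)·(17590) + (0)·(-3351) + (0)·(43379) + (-2)·(-2712) + (1)·(-4422) + (0)·(-39037) + (0)·(-53534) + (0)·(95910) = 1002
Writing each c_i in base p = 19:
  c_1 = 39037 = 11·19^0 + 2·19^1 + 13·19^2 + 5·19^3
  c_2 = 96913 = 13·19^0 + 8·19^1 + 2·19^2 + 14·19^3
  c_3 = 2712 = 14·19^0 + 9·19^1 + 7·19^2
  c_4 = 39543 = 4·19^0 + 10·19^1 + 14·19^2 + 5·19^3
  c_5 = 17590 = 15·19^0 + 13·19^1 + 10·19^2 + 2·19^3
  c_6 = 53534 = 11·19^0 + 5·19^1 + 15·19^2 + 7·19^3
  c_7 = 92559 = 10·19^0 + 7·19^1 + 9·19^2 + 13·19^3
  c_8 = 1002 = 14·19^0 + 14·19^1 + 2·19^2
p-restricted factor λ_0 = (11, 13, 14, 4, 15, 11, 10, 14)
p-restricted factor λ_1 = (2, 8, 9, 10, 13, 5, 7, 14)
p-restricted factor λ_2 = (13, 2, 7, 14, 10, 15, 9, 2)
p-restricted factor λ_3 = (5, 14, 0, 5, 2, 7, 13, 0)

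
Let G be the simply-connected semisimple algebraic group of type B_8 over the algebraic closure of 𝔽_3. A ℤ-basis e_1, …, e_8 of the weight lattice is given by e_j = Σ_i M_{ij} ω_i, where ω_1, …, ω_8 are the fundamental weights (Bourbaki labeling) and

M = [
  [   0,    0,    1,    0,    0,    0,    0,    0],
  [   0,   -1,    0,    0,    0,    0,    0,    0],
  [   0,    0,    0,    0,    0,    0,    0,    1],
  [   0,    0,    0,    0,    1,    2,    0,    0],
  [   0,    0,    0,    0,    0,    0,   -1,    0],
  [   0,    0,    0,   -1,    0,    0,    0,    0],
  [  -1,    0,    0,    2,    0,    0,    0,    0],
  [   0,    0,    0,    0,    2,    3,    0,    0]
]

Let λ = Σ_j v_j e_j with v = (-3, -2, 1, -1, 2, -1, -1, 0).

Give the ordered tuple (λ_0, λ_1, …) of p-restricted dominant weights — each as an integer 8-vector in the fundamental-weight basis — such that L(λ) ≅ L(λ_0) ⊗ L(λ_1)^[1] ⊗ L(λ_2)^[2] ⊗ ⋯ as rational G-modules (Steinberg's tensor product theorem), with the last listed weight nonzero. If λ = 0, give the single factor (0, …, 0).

Converting to the ω-basis (c_i = row i of M dotted with v = (-3, -2, 1, -1, 2, -1, -1, 0)):
  c_1 = (0)·(-3) + (0)·(-2) + (1)·(1) + (0)·(-1) + (0)·(2) + (0)·(-1) + (0)·(-1) + (0)·(0) = 1
  c_2 = (0)·(-3) + (-1)·(-2) + (0)·(1) + (0)·(-1) + (0)·(2) + (0)·(-1) + (0)·(-1) + (0)·(0) = 2
  c_3 = (0)·(-3) + (0)·(-2) + (0)·(1) + (0)·(-1) + (0)·(2) + (0)·(-1) + (0)·(-1) + (1)·(0) = 0
  c_4 = (0)·(-3) + (0)·(-2) + (0)·(1) + (0)·(-1) + (1)·(2) + (2)·(-1) + (0)·(-1) + (0)·(0) = 0
  c_5 = (0)·(-3) + (0)·(-2) + (0)·(1) + (0)·(-1) + (0)·(2) + (0)·(-1) + (-1)·(-1) + (0)·(0) = 1
  c_6 = (0)·(-3) + (0)·(-2) + (0)·(1) + (-1)·(-1) + (0)·(2) + (0)·(-1) + (0)·(-1) + (0)·(0) = 1
  c_7 = (-1)·(-3) + (0)·(-2) + (0)·(1) + (2)·(-1) + (0)·(2) + (0)·(-1) + (0)·(-1) + (0)·(0) = 1
  c_8 = (0)·(-3) + (0)·(-2) + (0)·(1) + (0)·(-1) + (2)·(2) + (3)·(-1) + (0)·(-1) + (0)·(0) = 1
Writing each c_i in base p = 3:
  c_1 = 1 = 1·3^0
  c_2 = 2 = 2·3^0
  c_3 = 0
  c_4 = 0
  c_5 = 1 = 1·3^0
  c_6 = 1 = 1·3^0
  c_7 = 1 = 1·3^0
  c_8 = 1 = 1·3^0
Factor λ_0 = (1, 2, 0, 0, 1, 1, 1, 1)

((1, 2, 0, 0, 1, 1, 1, 1),)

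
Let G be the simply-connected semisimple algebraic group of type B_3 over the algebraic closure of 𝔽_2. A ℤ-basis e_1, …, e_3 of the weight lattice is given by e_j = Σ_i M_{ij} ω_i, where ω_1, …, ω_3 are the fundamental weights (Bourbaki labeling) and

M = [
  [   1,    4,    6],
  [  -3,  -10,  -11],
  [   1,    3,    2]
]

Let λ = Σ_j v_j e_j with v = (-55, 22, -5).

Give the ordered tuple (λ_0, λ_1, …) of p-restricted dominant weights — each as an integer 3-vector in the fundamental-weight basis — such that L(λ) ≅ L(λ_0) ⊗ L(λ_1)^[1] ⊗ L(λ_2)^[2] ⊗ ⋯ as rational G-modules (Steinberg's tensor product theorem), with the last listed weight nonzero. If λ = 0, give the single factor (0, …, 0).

((1, 0, 1), (1, 0, 0))

Converting to the ω-basis (c_i = row i of M dotted with v = (-55, 22, -5)):
  c_1 = (1)·(-55) + 4·22 + (6)·(-5) = 3
  c_2 = (-3)·(-55) + (-10)·(22) + (-11)·(-5) = 0
  c_3 = (1)·(-55) + 3·22 + (2)·(-5) = 1
p = 2; digits c_i = Σ_j d_{ij}·2^j, 0 ≤ d_{ij} < 2:
  c_1 = 3 = 1·2^0 + 1·2^1
  c_2 = 0
  c_3 = 1 = 1·2^0
Factor λ_0 = (1, 0, 1)
Factor λ_1 = (1, 0, 0)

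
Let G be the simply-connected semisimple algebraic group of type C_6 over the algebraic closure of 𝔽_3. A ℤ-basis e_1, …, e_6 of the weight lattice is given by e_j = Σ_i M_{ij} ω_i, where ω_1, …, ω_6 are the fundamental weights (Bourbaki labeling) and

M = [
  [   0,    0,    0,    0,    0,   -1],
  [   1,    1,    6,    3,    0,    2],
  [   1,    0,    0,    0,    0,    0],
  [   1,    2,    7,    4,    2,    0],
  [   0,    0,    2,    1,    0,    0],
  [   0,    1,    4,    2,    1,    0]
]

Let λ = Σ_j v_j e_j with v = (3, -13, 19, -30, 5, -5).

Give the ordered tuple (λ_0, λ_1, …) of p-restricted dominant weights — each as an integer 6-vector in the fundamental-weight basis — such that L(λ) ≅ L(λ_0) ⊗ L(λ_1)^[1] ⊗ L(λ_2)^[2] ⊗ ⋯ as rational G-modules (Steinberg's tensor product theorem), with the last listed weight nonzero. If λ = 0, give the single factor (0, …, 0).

In the fundamental-weight basis, λ has coordinates c = M·v (v = (3, -13, 19, -30, 5, -5)):
  c_1 = 0·3 + (0)·(-13) + 0·19 + (0)·(-30) + 0·5 + (-1)·(-5) = 5
  c_2 = 1·3 + (1)·(-13) + 6·19 + (3)·(-30) + 0·5 + (2)·(-5) = 4
  c_3 = 1·3 + (0)·(-13) + 0·19 + (0)·(-30) + 0·5 + (0)·(-5) = 3
  c_4 = 1·3 + (2)·(-13) + 7·19 + (4)·(-30) + 2·5 + (0)·(-5) = 0
  c_5 = 0·3 + (0)·(-13) + 2·19 + (1)·(-30) + 0·5 + (0)·(-5) = 8
  c_6 = 0·3 + (1)·(-13) + 4·19 + (2)·(-30) + 1·5 + (0)·(-5) = 8
Expand coordinatewise in base 3:
  c_1 = 5 = 2·3^0 + 1·3^1
  c_2 = 4 = 1·3^0 + 1·3^1
  c_3 = 3 = 0·3^0 + 1·3^1
  c_4 = 0
  c_5 = 8 = 2·3^0 + 2·3^1
  c_6 = 8 = 2·3^0 + 2·3^1
p-restricted factor λ_0 = (2, 1, 0, 0, 2, 2)
p-restricted factor λ_1 = (1, 1, 1, 0, 2, 2)

((2, 1, 0, 0, 2, 2), (1, 1, 1, 0, 2, 2))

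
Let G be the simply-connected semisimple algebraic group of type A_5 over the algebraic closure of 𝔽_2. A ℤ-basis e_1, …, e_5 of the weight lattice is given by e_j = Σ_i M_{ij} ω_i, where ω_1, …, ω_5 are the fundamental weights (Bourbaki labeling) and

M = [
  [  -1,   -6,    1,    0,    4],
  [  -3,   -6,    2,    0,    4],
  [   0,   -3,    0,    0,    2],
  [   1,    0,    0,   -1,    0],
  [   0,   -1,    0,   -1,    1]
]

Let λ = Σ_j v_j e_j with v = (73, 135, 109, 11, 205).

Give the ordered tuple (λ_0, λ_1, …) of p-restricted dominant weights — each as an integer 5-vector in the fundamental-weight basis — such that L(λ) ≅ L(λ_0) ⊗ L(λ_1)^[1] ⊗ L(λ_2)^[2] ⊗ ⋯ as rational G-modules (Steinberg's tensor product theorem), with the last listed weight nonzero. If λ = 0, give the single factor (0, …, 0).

Change of basis e → ω: c = M·v where v = (73, 135, 109, 11, 205):
  c_1 = (-1)·(73) + (-6)·(135) + (1)·(109) + (0)·(11) + (4)·(205) = 46
  c_2 = (-3)·(73) + (-6)·(135) + (2)·(109) + (0)·(11) + (4)·(205) = 9
  c_3 = (0)·(73) + (-3)·(135) + (0)·(109) + (0)·(11) + (2)·(205) = 5
  c_4 = (1)·(73) + (0)·(135) + (0)·(109) + (-1)·(11) + (0)·(205) = 62
  c_5 = (0)·(73) + (-1)·(135) + (0)·(109) + (-1)·(11) + (1)·(205) = 59
Expand coordinatewise in base 2:
  c_1 = 46 = 0·2^0 + 1·2^1 + 1·2^2 + 1·2^3 + 0·2^4 + 1·2^5
  c_2 = 9 = 1·2^0 + 0·2^1 + 0·2^2 + 1·2^3
  c_3 = 5 = 1·2^0 + 0·2^1 + 1·2^2
  c_4 = 62 = 0·2^0 + 1·2^1 + 1·2^2 + 1·2^3 + 1·2^4 + 1·2^5
  c_5 = 59 = 1·2^0 + 1·2^1 + 0·2^2 + 1·2^3 + 1·2^4 + 1·2^5
λ_0 = (0, 1, 1, 0, 1)
λ_1 = (1, 0, 0, 1, 1)
λ_2 = (1, 0, 1, 1, 0)
λ_3 = (1, 1, 0, 1, 1)
λ_4 = (0, 0, 0, 1, 1)
λ_5 = (1, 0, 0, 1, 1)

((0, 1, 1, 0, 1), (1, 0, 0, 1, 1), (1, 0, 1, 1, 0), (1, 1, 0, 1, 1), (0, 0, 0, 1, 1), (1, 0, 0, 1, 1))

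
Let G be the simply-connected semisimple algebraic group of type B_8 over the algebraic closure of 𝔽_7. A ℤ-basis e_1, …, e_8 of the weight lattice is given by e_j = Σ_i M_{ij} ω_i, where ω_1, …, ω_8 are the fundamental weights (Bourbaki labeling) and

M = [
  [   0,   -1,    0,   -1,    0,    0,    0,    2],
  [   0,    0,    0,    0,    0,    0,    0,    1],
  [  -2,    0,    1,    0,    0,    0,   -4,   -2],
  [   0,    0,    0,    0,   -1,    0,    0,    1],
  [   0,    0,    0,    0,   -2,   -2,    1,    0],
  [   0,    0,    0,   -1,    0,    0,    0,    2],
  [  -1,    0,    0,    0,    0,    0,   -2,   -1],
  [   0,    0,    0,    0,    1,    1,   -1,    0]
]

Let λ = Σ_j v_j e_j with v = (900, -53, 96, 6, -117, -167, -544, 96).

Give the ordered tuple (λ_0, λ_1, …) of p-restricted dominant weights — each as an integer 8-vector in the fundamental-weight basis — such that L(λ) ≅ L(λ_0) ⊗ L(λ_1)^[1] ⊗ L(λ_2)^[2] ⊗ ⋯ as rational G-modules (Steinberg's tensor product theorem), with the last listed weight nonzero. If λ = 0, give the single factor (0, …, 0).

((1, 5, 0, 3, 3, 4, 1, 1), (6, 6, 5, 2, 3, 5, 6, 2), (4, 1, 5, 4, 0, 3, 1, 5))

Compute c_i = Σ_j M_{ij} v_j with v = (900, -53, 96, 6, -117, -167, -544, 96):
  c_1 = 0·900 + (-1)·(-53) + 0·96 + (-1)·(6) + (0)·(-117) + (0)·(-167) + (0)·(-544) + 2·96 = 239
  c_2 = 0·900 + (0)·(-53) + 0·96 + 0·6 + (0)·(-117) + (0)·(-167) + (0)·(-544) + 1·96 = 96
  c_3 = (-2)·(900) + (0)·(-53) + 1·96 + 0·6 + (0)·(-117) + (0)·(-167) + (-4)·(-544) + (-2)·(96) = 280
  c_4 = 0·900 + (0)·(-53) + 0·96 + 0·6 + (-1)·(-117) + (0)·(-167) + (0)·(-544) + 1·96 = 213
  c_5 = 0·900 + (0)·(-53) + 0·96 + 0·6 + (-2)·(-117) + (-2)·(-167) + (1)·(-544) + 0·96 = 24
  c_6 = 0·900 + (0)·(-53) + 0·96 + (-1)·(6) + (0)·(-117) + (0)·(-167) + (0)·(-544) + 2·96 = 186
  c_7 = (-1)·(900) + (0)·(-53) + 0·96 + 0·6 + (0)·(-117) + (0)·(-167) + (-2)·(-544) + (-1)·(96) = 92
  c_8 = 0·900 + (0)·(-53) + 0·96 + 0·6 + (1)·(-117) + (1)·(-167) + (-1)·(-544) + 0·96 = 260
Writing each c_i in base p = 7:
  c_1 = 239 = 1·7^0 + 6·7^1 + 4·7^2
  c_2 = 96 = 5·7^0 + 6·7^1 + 1·7^2
  c_3 = 280 = 0·7^0 + 5·7^1 + 5·7^2
  c_4 = 213 = 3·7^0 + 2·7^1 + 4·7^2
  c_5 = 24 = 3·7^0 + 3·7^1
  c_6 = 186 = 4·7^0 + 5·7^1 + 3·7^2
  c_7 = 92 = 1·7^0 + 6·7^1 + 1·7^2
  c_8 = 260 = 1·7^0 + 2·7^1 + 5·7^2
p-restricted factor λ_0 = (1, 5, 0, 3, 3, 4, 1, 1)
p-restricted factor λ_1 = (6, 6, 5, 2, 3, 5, 6, 2)
p-restricted factor λ_2 = (4, 1, 5, 4, 0, 3, 1, 5)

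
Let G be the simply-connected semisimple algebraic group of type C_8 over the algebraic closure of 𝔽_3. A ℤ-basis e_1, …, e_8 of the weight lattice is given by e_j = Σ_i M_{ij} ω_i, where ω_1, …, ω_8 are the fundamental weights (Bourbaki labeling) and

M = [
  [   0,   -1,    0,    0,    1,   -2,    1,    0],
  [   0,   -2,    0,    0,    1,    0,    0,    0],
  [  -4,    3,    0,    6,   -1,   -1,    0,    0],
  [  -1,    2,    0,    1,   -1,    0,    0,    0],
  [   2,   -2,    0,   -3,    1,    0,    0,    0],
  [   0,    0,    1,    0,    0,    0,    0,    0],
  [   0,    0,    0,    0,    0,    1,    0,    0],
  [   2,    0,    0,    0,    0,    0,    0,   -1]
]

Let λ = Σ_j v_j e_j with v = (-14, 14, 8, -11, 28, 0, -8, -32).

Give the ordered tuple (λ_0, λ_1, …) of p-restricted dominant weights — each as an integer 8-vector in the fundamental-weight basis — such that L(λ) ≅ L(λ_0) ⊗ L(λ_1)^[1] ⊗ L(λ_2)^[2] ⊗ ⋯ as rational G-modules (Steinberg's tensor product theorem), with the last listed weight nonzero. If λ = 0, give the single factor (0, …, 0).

ω-coordinates c = M·v, v = (-14, 14, 8, -11, 28, 0, -8, -32):
  c_1 = 0*-14 + -1*14 + 0*8 + 0*-11 + 1*28 + -2*0 + 1*-8 + 0*-32 = 6
  c_2 = 0*-14 + -2*14 + 0*8 + 0*-11 + 1*28 + 0*0 + 0*-8 + 0*-32 = 0
  c_3 = -4*-14 + 3*14 + 0*8 + 6*-11 + -1*28 + -1*0 + 0*-8 + 0*-32 = 4
  c_4 = -1*-14 + 2*14 + 0*8 + 1*-11 + -1*28 + 0*0 + 0*-8 + 0*-32 = 3
  c_5 = 2*-14 + -2*14 + 0*8 + -3*-11 + 1*28 + 0*0 + 0*-8 + 0*-32 = 5
  c_6 = 0*-14 + 0*14 + 1*8 + 0*-11 + 0*28 + 0*0 + 0*-8 + 0*-32 = 8
  c_7 = 0*-14 + 0*14 + 0*8 + 0*-11 + 0*28 + 1*0 + 0*-8 + 0*-32 = 0
  c_8 = 2*-14 + 0*14 + 0*8 + 0*-11 + 0*28 + 0*0 + 0*-8 + -1*-32 = 4
Writing each c_i in base p = 3:
  c_1 = 6 = 0·3^0 + 2·3^1
  c_2 = 0
  c_3 = 4 = 1·3^0 + 1·3^1
  c_4 = 3 = 0·3^0 + 1·3^1
  c_5 = 5 = 2·3^0 + 1·3^1
  c_6 = 8 = 2·3^0 + 2·3^1
  c_7 = 0
  c_8 = 4 = 1·3^0 + 1·3^1
p-restricted factor λ_0 = (0, 0, 1, 0, 2, 2, 0, 1)
p-restricted factor λ_1 = (2, 0, 1, 1, 1, 2, 0, 1)

((0, 0, 1, 0, 2, 2, 0, 1), (2, 0, 1, 1, 1, 2, 0, 1))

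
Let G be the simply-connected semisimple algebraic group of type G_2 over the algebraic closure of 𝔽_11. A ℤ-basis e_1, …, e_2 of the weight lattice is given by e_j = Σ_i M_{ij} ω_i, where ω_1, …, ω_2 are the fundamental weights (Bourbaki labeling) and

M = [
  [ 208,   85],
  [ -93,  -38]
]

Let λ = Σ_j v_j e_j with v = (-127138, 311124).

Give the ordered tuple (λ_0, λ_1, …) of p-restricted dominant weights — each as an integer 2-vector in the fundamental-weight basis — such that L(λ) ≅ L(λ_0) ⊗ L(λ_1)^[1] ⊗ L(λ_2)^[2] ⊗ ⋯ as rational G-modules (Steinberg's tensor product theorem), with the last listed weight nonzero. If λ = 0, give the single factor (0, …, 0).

((0, 0), (10, 3), (6, 9))

ω-coordinates c = M·v, v = (-127138, 311124):
  c_1 = 208*-127138 + 85*311124 = 836
  c_2 = -93*-127138 + -38*311124 = 1122
Expand coordinatewise in base 11:
  c_1 = 836 = 0·11^0 + 10·11^1 + 6·11^2
  c_2 = 1122 = 0·11^0 + 3·11^1 + 9·11^2
Factor λ_0 = (0, 0)
Factor λ_1 = (10, 3)
Factor λ_2 = (6, 9)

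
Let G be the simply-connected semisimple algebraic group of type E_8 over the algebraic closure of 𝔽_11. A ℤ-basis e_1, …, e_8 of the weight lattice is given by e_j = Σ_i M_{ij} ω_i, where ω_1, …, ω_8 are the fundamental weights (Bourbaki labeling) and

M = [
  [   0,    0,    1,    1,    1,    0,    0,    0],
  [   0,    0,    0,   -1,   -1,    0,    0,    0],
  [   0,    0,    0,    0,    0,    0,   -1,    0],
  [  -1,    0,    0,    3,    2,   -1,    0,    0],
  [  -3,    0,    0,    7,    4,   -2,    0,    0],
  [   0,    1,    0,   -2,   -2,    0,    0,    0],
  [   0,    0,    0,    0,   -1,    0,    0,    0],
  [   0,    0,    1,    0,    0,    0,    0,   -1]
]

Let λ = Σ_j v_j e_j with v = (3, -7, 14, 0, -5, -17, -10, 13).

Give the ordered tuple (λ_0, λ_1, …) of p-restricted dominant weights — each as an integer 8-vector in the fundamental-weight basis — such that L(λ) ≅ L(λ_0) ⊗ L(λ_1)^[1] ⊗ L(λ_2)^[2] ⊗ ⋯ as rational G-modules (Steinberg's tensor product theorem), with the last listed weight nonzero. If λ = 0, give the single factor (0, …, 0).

ω-coordinates c = M·v, v = (3, -7, 14, 0, -5, -17, -10, 13):
  c_1 = (0)·(3) + (0)·(-7) + (1)·(14) + (1)·(0) + (1)·(-5) + (0)·(-17) + (0)·(-10) + (0)·(13) = 9
  c_2 = (0)·(3) + (0)·(-7) + (0)·(14) + (-1)·(0) + (-1)·(-5) + (0)·(-17) + (0)·(-10) + (0)·(13) = 5
  c_3 = (0)·(3) + (0)·(-7) + (0)·(14) + (0)·(0) + (0)·(-5) + (0)·(-17) + (-1)·(-10) + (0)·(13) = 10
  c_4 = (-1)·(3) + (0)·(-7) + (0)·(14) + (3)·(0) + (2)·(-5) + (-1)·(-17) + (0)·(-10) + (0)·(13) = 4
  c_5 = (-3)·(3) + (0)·(-7) + (0)·(14) + (7)·(0) + (4)·(-5) + (-2)·(-17) + (0)·(-10) + (0)·(13) = 5
  c_6 = (0)·(3) + (1)·(-7) + (0)·(14) + (-2)·(0) + (-2)·(-5) + (0)·(-17) + (0)·(-10) + (0)·(13) = 3
  c_7 = (0)·(3) + (0)·(-7) + (0)·(14) + (0)·(0) + (-1)·(-5) + (0)·(-17) + (0)·(-10) + (0)·(13) = 5
  c_8 = (0)·(3) + (0)·(-7) + (1)·(14) + (0)·(0) + (0)·(-5) + (0)·(-17) + (0)·(-10) + (-1)·(13) = 1
p = 11; digits c_i = Σ_j d_{ij}·11^j, 0 ≤ d_{ij} < 11:
  c_1 = 9 = 9·11^0
  c_2 = 5 = 5·11^0
  c_3 = 10 = 10·11^0
  c_4 = 4 = 4·11^0
  c_5 = 5 = 5·11^0
  c_6 = 3 = 3·11^0
  c_7 = 5 = 5·11^0
  c_8 = 1 = 1·11^0
Factor λ_0 = (9, 5, 10, 4, 5, 3, 5, 1)

((9, 5, 10, 4, 5, 3, 5, 1),)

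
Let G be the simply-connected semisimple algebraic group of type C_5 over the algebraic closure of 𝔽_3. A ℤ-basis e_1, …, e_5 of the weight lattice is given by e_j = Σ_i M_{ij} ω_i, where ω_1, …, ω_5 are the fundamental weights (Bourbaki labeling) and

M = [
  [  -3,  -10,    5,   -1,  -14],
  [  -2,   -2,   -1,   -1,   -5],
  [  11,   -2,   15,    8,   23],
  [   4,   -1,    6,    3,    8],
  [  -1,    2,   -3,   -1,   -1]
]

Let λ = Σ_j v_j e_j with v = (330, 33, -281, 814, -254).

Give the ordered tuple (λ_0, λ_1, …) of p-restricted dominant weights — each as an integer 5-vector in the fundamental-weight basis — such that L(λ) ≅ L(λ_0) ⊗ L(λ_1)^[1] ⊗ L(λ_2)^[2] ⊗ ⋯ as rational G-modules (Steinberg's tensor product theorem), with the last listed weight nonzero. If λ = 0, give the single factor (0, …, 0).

Converting to the ω-basis (c_i = row i of M dotted with v = (330, 33, -281, 814, -254)):
  c_1 = -3*330 + -10*33 + 5*-281 + -1*814 + -14*-254 = 17
  c_2 = -2*330 + -2*33 + -1*-281 + -1*814 + -5*-254 = 11
  c_3 = 11*330 + -2*33 + 15*-281 + 8*814 + 23*-254 = 19
  c_4 = 4*330 + -1*33 + 6*-281 + 3*814 + 8*-254 = 11
  c_5 = -1*330 + 2*33 + -3*-281 + -1*814 + -1*-254 = 19
Base-3 expansion of each c_i:
  c_1 = 17 = 2·3^0 + 2·3^1 + 1·3^2
  c_2 = 11 = 2·3^0 + 0·3^1 + 1·3^2
  c_3 = 19 = 1·3^0 + 0·3^1 + 2·3^2
  c_4 = 11 = 2·3^0 + 0·3^1 + 1·3^2
  c_5 = 19 = 1·3^0 + 0·3^1 + 2·3^2
p-restricted factor λ_0 = (2, 2, 1, 2, 1)
p-restricted factor λ_1 = (2, 0, 0, 0, 0)
p-restricted factor λ_2 = (1, 1, 2, 1, 2)

((2, 2, 1, 2, 1), (2, 0, 0, 0, 0), (1, 1, 2, 1, 2))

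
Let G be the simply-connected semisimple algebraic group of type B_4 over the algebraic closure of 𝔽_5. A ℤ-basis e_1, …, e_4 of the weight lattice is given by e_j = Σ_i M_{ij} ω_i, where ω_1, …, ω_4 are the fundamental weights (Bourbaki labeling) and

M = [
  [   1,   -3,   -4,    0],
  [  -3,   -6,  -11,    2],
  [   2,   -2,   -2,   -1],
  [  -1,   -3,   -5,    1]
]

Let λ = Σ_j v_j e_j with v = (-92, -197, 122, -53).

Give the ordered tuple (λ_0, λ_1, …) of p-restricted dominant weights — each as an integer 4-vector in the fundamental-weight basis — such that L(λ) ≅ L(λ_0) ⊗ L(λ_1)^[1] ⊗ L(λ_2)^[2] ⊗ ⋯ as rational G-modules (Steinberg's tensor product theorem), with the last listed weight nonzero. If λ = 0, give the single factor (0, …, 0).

((1, 0, 4, 0), (2, 2, 3, 4))

Converting to the ω-basis (c_i = row i of M dotted with v = (-92, -197, 122, -53)):
  c_1 = (1)·(-92) + (-3)·(-197) + (-4)·(122) + (0)·(-53) = 11
  c_2 = (-3)·(-92) + (-6)·(-197) + (-11)·(122) + (2)·(-53) = 10
  c_3 = (2)·(-92) + (-2)·(-197) + (-2)·(122) + (-1)·(-53) = 19
  c_4 = (-1)·(-92) + (-3)·(-197) + (-5)·(122) + (1)·(-53) = 20
Writing each c_i in base p = 5:
  c_1 = 11 = 1·5^0 + 2·5^1
  c_2 = 10 = 0·5^0 + 2·5^1
  c_3 = 19 = 4·5^0 + 3·5^1
  c_4 = 20 = 0·5^0 + 4·5^1
λ_0 = (1, 0, 4, 0)
λ_1 = (2, 2, 3, 4)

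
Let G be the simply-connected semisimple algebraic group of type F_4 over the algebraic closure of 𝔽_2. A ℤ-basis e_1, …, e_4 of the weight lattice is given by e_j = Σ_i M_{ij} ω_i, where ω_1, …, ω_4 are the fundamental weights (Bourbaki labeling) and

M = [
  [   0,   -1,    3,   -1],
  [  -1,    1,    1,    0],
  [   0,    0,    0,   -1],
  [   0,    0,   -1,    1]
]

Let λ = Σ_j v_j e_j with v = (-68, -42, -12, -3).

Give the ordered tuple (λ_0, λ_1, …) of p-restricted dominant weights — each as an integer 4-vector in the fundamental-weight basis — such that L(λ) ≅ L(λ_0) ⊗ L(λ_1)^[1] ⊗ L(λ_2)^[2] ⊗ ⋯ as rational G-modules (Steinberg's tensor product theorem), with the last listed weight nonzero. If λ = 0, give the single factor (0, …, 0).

ω-coordinates c = M·v, v = (-68, -42, -12, -3):
  c_1 = (0)·(-68) + (-1)·(-42) + (3)·(-12) + (-1)·(-3) = 9
  c_2 = (-1)·(-68) + (1)·(-42) + (1)·(-12) + (0)·(-3) = 14
  c_3 = (0)·(-68) + (0)·(-42) + (0)·(-12) + (-1)·(-3) = 3
  c_4 = (0)·(-68) + (0)·(-42) + (-1)·(-12) + (1)·(-3) = 9
Writing each c_i in base p = 2:
  c_1 = 9 = 1·2^0 + 0·2^1 + 0·2^2 + 1·2^3
  c_2 = 14 = 0·2^0 + 1·2^1 + 1·2^2 + 1·2^3
  c_3 = 3 = 1·2^0 + 1·2^1
  c_4 = 9 = 1·2^0 + 0·2^1 + 0·2^2 + 1·2^3
p-restricted factor λ_0 = (1, 0, 1, 1)
p-restricted factor λ_1 = (0, 1, 1, 0)
p-restricted factor λ_2 = (0, 1, 0, 0)
p-restricted factor λ_3 = (1, 1, 0, 1)

((1, 0, 1, 1), (0, 1, 1, 0), (0, 1, 0, 0), (1, 1, 0, 1))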